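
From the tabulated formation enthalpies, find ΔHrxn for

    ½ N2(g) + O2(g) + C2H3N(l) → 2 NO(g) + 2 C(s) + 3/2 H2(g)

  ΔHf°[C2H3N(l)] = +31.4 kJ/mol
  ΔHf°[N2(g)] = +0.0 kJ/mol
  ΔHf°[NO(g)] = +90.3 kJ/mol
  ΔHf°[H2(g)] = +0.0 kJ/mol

Products: 2·(+90.3) + 2·(+0.0) + 3/2·(+0.0) = +180.6
Reactants: 1/2·(+0.0) + 1·(+0.0) + 1·(+31.4) = +31.4
ΔHrxn = (+180.6) − (+31.4) = 149.2 kJ/mol

ΔHrxn = 149.2 kJ/mol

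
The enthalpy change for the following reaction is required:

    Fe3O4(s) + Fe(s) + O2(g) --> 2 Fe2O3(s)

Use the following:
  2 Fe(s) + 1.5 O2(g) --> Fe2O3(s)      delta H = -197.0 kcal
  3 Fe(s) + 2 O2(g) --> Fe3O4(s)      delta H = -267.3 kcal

equation 1 × 2: (2)·(-197.0) = -394.0 kcal
equation 2 reversed: +267.3 kcal
delta H = (-394.0) + (+267.3) = -126.7 kcal

delta H = -126.7 kcal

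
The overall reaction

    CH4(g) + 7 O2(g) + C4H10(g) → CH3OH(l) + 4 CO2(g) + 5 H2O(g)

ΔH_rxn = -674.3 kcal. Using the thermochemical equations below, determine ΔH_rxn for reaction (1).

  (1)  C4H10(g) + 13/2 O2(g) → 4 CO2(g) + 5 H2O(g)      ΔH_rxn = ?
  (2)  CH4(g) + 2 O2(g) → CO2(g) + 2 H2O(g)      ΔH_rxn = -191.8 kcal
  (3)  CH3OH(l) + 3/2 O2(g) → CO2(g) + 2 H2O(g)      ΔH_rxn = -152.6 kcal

(1) as written: contributes x
(2) as written: -191.8 kcal
(3) reversed: +152.6 kcal
-674.3 = (-191.8) + (+152.6) + x
x = (-674.3 − (-39.2)) / (1) = -635.1 kcal

ΔH_rxn = -635.1 kcal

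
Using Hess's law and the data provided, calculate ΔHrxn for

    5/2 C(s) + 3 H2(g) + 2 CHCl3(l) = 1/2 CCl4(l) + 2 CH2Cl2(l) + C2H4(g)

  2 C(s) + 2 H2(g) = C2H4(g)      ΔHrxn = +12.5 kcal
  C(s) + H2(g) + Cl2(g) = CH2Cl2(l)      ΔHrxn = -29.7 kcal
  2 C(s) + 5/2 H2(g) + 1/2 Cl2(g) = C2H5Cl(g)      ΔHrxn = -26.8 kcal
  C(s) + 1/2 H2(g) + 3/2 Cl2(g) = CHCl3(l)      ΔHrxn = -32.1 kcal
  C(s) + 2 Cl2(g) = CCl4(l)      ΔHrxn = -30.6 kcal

ΔHrxn = 2.0 kcal

equation 1 as written: +12.5 kcal
equation 2 × 2: (2)·(-29.7) = -59.4 kcal
equation 3: not needed.
equation 4 reversed and × 2: (-2)·(-32.1) = +64.2 kcal
equation 5 × 1/2: (1/2)·(-30.6) = -15.3 kcal
By Hess's law, ΔHrxn = (+12.5) + (-59.4) + (+64.2) + (-15.3) = 2.0 kcal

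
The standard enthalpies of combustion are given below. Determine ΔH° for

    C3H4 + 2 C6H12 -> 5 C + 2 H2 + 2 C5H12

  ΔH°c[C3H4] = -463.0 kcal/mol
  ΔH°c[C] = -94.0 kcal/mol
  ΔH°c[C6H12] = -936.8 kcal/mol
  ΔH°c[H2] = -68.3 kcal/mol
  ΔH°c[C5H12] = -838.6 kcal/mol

ΔH° = -52.8 kcal/mol

With combustion enthalpies, reactants minus products:
= [1·(-463.0) + 2·(-936.8)] − [5·(-94.0) + 2·(-68.3) + 2·(-838.6)]
= -52.8 kcal/mol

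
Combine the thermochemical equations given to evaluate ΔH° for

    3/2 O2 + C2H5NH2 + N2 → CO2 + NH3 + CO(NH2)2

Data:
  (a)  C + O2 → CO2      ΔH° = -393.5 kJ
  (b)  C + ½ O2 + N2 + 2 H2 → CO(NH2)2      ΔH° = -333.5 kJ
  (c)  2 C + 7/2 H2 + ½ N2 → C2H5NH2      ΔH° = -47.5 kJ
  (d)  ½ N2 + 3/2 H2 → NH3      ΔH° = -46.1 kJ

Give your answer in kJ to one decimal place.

(a) as written (CO2 already on the product side): -393.5 kJ
(b) as written (CO(NH2)2 already on the product side): -333.5 kJ
(c) reversed (reverse to put C2H5NH2 on the reactant side): +47.5 kJ
(d) as written (NH3 already on the product side): -46.1 kJ
ΔH° = (1)·(-393.5) + (1)·(-333.5) + (-1)·(-47.5) + (1)·(-46.1) = -725.6 kJ

ΔH° = -725.6 kJ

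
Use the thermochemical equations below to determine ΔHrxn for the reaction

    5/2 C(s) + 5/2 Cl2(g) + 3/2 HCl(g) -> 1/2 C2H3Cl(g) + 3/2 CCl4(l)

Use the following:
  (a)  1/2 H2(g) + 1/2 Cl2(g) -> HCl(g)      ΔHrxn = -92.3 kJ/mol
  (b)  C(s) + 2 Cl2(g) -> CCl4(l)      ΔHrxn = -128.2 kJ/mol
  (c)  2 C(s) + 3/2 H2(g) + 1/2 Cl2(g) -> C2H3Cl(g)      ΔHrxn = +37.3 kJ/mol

ΔHrxn = -35.2 kJ/mol

(a) reversed and × 3/2 (reverse to put HCl(g) on the reactant side; scale by 3/2 for the 3/2 HCl(g)): (-3/2)·(-92.3) = +138.45 kJ/mol
(b) × 3/2 (scale by 3/2 for the 3/2 CCl4(l)): (3/2)·(-128.2) = -192.3 kJ/mol
(c) × 1/2 (×1/2 to match 1/2 C2H3Cl(g) in the target): (1/2)·(+37.3) = +18.65 kJ/mol
ΔHrxn = (-3/2)·(-92.3) + (3/2)·(-128.2) + (1/2)·(+37.3) = -35.2 kJ/mol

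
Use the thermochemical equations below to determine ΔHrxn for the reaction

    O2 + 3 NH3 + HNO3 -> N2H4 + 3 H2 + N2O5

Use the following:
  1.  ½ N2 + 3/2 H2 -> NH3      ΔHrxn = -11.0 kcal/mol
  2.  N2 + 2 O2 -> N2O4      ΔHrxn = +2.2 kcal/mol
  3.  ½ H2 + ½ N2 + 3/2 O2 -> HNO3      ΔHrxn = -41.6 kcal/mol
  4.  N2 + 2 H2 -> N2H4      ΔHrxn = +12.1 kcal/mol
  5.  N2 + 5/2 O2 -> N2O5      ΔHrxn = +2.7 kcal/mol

eq. 1 reversed and × 3 (NH3 must end up as a reactant; scale by 3 for the 3 NH3): (-3)·(-11.0) = +33.0 kcal/mol
eq. 2: not needed (N2O4 appears nowhere else).
eq. 3 reversed (reverse to put HNO3 on the reactant side): +41.6 kcal/mol
eq. 4 as written (N2H4 already on the product side): +12.1 kcal/mol
eq. 5 as written (N2O5 already on the product side): +2.7 kcal/mol
Combining the equations, ΔHrxn = (-3)·(-11.0) + (-1)·(-41.6) + (1)·(+12.1) + (1)·(+2.7) = 89.4 kcal/mol

ΔHrxn = 89.4 kcal/mol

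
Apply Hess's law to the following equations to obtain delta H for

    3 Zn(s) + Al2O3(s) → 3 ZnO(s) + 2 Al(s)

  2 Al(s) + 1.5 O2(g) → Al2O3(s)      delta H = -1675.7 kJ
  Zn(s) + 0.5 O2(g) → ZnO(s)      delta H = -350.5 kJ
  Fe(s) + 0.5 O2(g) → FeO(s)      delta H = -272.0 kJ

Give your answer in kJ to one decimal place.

delta H = 624.2 kJ

equation 1 reversed: +1675.7 kJ
equation 2 × 3: (3)·(-350.5) = -1051.5 kJ
equation 3: not needed.
delta H = (-1)·(-1675.7) + (3)·(-350.5) = 624.2 kJ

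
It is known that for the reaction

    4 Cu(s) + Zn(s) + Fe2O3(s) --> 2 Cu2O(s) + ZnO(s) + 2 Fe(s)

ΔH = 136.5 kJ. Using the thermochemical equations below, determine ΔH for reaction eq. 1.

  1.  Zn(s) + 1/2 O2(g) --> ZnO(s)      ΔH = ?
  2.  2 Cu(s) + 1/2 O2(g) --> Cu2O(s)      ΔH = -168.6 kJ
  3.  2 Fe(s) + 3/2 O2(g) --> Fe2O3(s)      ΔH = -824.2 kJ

ΔH = -350.5 kJ

eq. 1 as written: contributes x
eq. 2 × 2: (2)·(-168.6) = -337.2 kJ
eq. 3 reversed: +824.2 kJ
+136.5 = (-337.2) + (+824.2) + x
x = (+136.5 − (+487.0)) / (1) = -350.5 kJ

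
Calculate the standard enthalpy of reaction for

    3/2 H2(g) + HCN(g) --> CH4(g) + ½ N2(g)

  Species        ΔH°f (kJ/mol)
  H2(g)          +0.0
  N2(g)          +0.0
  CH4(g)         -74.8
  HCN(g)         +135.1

ΔH°rxn = -209.9 kJ/mol

ΔH°rxn = Σ nΔHf°(products) − Σ nΔHf°(reactants).
Products: 1·(-74.8) + 1/2·(+0.0) = -74.8
Reactants: 3/2·(+0.0) + 1·(+135.1) = +135.1
ΔH°rxn = (-74.8) − (+135.1) = -209.9 kJ/mol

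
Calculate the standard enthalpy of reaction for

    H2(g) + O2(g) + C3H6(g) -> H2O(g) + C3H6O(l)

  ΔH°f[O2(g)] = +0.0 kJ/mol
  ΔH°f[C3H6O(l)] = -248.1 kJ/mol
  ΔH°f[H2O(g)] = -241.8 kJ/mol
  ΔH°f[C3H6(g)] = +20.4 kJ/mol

ΔH°rxn = -510.3 kJ/mol

Products: 1·(-241.8) + 1·(-248.1) = -489.9
Reactants: 1·(+0.0) + 1·(+0.0) + 1·(+20.4) = +20.4
ΔH°rxn = (-489.9) − (+20.4) = -510.3 kJ/mol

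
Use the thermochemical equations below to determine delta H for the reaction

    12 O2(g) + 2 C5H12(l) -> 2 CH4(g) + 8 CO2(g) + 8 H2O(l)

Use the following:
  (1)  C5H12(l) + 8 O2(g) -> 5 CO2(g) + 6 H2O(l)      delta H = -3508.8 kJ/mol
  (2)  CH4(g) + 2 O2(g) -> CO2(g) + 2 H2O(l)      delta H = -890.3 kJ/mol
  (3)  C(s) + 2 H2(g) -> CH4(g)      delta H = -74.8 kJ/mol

(1) × 2: (2)·(-3508.8) = -7017.6 kJ/mol
(2) reversed and × 2: (-2)·(-890.3) = +1780.6 kJ/mol
(3): not needed.
Combining the equations, delta H = (2)·(-3508.8) + (-2)·(-890.3) = -5237.0 kJ/mol

delta H = -5237.0 kJ/mol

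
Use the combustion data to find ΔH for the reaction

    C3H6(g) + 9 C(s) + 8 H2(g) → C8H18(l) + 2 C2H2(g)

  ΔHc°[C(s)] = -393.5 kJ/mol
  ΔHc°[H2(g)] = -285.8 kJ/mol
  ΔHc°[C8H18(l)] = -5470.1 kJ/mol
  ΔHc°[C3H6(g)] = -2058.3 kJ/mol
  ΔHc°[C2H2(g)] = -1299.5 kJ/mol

Using ΔH = Σ nΔHc°(reactants) − Σ nΔHc°(products):
= [1·(-2058.3) + 9·(-393.5) + 8·(-285.8)] − [1·(-5470.1) + 2·(-1299.5)]
= 182.9 kJ/mol

ΔH = 182.9 kJ/mol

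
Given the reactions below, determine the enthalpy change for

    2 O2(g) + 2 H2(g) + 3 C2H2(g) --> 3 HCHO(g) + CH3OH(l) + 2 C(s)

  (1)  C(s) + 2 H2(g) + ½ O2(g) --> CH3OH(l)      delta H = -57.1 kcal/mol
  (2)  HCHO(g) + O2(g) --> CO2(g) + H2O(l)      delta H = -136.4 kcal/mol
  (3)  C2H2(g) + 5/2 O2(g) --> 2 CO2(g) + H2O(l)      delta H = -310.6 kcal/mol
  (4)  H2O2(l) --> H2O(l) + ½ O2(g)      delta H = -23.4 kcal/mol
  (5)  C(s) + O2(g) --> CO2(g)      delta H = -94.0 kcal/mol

(1) as written (CH3OH(l) already on the product side): -57.1 kcal/mol
(2) reversed and × 3 (reverse to put HCHO(g) on the product side; scale by 3 for the 3 HCHO(g)): (-3)·(-136.4) = +409.2 kcal/mol
(3) × 3 (scale by 3 for the 3 C2H2(g)): (3)·(-310.6) = -931.8 kcal/mol
(4): not needed (H2O2(l) appears nowhere else).
(5) reversed and × 3: (-3)·(-94.0) = +282.0 kcal/mol
delta H = (-57.1) + (+409.2) + (-931.8) + (+282.0) = -297.7 kcal/mol

delta H = -297.7 kcal/mol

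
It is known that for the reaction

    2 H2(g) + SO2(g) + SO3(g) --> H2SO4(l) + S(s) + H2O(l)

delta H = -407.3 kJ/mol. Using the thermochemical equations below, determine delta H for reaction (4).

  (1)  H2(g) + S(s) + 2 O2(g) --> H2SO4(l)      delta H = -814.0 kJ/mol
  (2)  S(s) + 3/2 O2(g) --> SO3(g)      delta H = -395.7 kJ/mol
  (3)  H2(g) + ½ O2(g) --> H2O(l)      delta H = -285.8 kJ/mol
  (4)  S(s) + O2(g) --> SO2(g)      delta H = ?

delta H = -296.8 kJ/mol

(1) as written (H2SO4(l) already on the product side): -814.0 kJ/mol
(2) reversed (reverse to put SO3(g) on the reactant side): +395.7 kJ/mol
(3) as written (H2O(l) already on the product side): -285.8 kJ/mol
(4) reversed (reverse to put SO2(g) on the reactant side): contributes −x
-407.3 = (-814.0) + (+395.7) + (-285.8) − x
x = (-407.3 − (-704.1)) / (-1) = -296.8 kJ/mol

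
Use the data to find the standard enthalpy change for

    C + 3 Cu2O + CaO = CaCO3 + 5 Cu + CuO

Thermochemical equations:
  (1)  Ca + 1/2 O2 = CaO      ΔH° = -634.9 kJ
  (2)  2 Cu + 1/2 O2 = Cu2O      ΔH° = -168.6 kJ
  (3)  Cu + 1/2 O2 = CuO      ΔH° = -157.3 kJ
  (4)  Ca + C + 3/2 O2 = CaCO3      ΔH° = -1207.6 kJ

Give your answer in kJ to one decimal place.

ΔH° = -224.2 kJ

(1) reversed (CaO must end up as a reactant): +634.9 kJ
(2) reversed and × 3 (Cu2O must end up as a reactant; ×3 to match 3 Cu2O in the target): (-3)·(-168.6) = +505.8 kJ
(3) as written (CuO already on the product side): -157.3 kJ
(4) as written (CaCO3 already on the product side): -1207.6 kJ
ΔH° = (-1)·(-634.9) + (-3)·(-168.6) + (1)·(-157.3) + (1)·(-1207.6) = -224.2 kJ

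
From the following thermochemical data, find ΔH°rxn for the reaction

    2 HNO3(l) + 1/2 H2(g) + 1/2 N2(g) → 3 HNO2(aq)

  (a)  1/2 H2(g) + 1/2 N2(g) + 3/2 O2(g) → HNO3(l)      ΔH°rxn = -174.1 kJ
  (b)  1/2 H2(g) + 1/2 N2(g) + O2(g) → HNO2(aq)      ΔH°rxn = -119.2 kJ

ΔH°rxn = -9.4 kJ

(a) reversed and × 2: (-2)·(-174.1) = +348.2 kJ
(b) × 3: (3)·(-119.2) = -357.6 kJ
Summing the manipulated equations, ΔH°rxn = (+348.2) + (-357.6) = -9.4 kJ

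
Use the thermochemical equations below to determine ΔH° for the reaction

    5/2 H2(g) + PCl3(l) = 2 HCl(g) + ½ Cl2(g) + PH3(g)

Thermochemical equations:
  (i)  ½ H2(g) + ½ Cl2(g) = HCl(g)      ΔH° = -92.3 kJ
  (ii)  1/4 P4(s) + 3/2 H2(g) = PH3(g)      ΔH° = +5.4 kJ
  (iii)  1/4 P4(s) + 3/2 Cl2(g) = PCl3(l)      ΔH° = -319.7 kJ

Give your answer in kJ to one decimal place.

ΔH° = 140.5 kJ

(i) × 2 (scale by 2 for the 2 HCl(g)): (2)·(-92.3) = -184.6 kJ
(ii) as written (PH3(g) already on the product side): +5.4 kJ
(iii) reversed (reverse to put PCl3(l) on the reactant side): +319.7 kJ
ΔH° = (-184.6) + (+5.4) + (+319.7) = 140.5 kJ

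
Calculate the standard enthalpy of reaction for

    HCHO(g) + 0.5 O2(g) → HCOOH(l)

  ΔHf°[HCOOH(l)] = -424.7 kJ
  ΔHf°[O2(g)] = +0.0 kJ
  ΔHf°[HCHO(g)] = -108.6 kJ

ΔH° = -316.1 kJ

Products: 1·(-424.7) = -424.7
Reactants: 1·(-108.6) + 1/2·(+0.0) = -108.6
ΔH° = (-424.7) − (-108.6) = -316.1 kJ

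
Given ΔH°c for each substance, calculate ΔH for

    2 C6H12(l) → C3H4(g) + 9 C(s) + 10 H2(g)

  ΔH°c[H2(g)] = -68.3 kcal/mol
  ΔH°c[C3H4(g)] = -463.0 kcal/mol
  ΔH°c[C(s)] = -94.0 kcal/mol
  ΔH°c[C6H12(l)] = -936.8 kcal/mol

ΔH = 118.4 kcal/mol

With combustion enthalpies, reactants minus products:
= [2·(-936.8)] − [1·(-463.0) + 9·(-94.0) + 10·(-68.3)]
= 118.4 kcal/mol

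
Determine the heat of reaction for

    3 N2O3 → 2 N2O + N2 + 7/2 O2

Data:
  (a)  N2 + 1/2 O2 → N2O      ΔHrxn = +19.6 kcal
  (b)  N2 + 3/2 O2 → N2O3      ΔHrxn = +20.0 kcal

ΔHrxn = -20.8 kcal

(a) × 2 (scale by 2 for the 2 N2O): (2)·(+19.6) = +39.2 kcal
(b) reversed and × 3 (reverse to put N2O3 on the reactant side; scale by 3 for the 3 N2O3): (-3)·(+20.0) = -60.0 kcal
ΔHrxn = (2)·(+19.6) + (-3)·(+20.0) = -20.8 kcal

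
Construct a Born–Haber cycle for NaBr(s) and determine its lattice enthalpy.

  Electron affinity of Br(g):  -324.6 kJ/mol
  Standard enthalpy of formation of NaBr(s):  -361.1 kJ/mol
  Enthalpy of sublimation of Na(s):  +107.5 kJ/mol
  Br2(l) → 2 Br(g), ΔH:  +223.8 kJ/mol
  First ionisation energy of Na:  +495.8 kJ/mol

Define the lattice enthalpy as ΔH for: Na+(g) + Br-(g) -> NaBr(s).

U = -751.7 kJ/mol

ΔHf° = 1·ΔHsub + 1·(ΣIE) + 1/2·D(Br2) + 1·EA + U
-361.1 = 1·(+107.5) + 1·(+495.8) + 1/2·(+223.8) + 1·(-324.6) + U
U = -361.1 − (+390.6) = -751.7 kJ/mol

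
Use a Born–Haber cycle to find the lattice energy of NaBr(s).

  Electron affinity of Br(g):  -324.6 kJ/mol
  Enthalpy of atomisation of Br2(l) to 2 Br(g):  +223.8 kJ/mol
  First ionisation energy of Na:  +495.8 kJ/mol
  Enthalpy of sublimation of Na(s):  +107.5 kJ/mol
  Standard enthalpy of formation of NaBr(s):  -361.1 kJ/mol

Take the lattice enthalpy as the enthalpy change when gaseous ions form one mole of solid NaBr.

ΔHf° = 1·ΔHsub + 1·(ΣIE) + 1/2·D(Br2) + 1·EA + U
-361.1 = 1·(+107.5) + 1·(+495.8) + 1/2·(+223.8) + 1·(-324.6) + U
U = -361.1 − (+390.6) = -751.7 kJ/mol

U = -751.7 kJ/mol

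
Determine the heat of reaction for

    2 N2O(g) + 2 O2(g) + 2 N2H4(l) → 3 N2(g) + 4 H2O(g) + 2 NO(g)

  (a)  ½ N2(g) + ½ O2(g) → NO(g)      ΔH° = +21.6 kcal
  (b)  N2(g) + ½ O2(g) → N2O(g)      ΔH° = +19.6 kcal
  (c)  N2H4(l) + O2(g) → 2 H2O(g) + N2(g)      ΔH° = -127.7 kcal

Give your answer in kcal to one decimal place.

(a) × 2 (×2 to match 2 NO(g) in the target): (2)·(+21.6) = +43.2 kcal
(b) reversed and × 2 (reverse to put N2O(g) on the reactant side; scale by 2 for the 2 N2O(g)): (-2)·(+19.6) = -39.2 kcal
(c) × 2 (×2 to match 2 N2H4(l) in the target): (2)·(-127.7) = -255.4 kcal
ΔH° = (+43.2) + (-39.2) + (-255.4) = -251.4 kcal

ΔH° = -251.4 kcal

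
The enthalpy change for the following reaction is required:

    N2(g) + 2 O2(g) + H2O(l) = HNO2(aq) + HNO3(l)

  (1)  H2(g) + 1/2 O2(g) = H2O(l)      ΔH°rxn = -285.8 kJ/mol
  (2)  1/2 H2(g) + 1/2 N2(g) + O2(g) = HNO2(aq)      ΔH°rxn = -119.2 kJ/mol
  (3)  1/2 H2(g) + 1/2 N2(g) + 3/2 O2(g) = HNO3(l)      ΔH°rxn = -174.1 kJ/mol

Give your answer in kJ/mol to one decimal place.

(1) reversed (reverse to put H2O(l) on the reactant side): +285.8 kJ/mol
(2) as written (HNO2(aq) already on the product side): -119.2 kJ/mol
(3) as written (HNO3(l) already on the product side): -174.1 kJ/mol
Combining the equations, ΔH°rxn = (-1)·(-285.8) + (1)·(-119.2) + (1)·(-174.1) = -7.5 kJ/mol

ΔH°rxn = -7.5 kJ/mol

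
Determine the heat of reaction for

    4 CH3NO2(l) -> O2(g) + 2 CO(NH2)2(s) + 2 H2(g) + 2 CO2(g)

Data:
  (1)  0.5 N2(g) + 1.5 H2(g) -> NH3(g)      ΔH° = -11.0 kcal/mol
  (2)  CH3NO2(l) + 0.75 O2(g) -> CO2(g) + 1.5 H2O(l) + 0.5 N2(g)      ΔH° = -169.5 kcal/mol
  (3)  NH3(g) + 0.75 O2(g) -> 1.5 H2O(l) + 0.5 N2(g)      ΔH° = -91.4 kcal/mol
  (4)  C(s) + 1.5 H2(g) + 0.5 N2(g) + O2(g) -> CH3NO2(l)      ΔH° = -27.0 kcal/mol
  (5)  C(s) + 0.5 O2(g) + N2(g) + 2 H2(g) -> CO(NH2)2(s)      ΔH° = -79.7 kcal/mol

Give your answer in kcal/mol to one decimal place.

ΔH° = -239.6 kcal/mol

(1) reversed and × 2: (-2)·(-11.0) = +22.0 kcal/mol
(2) × 2 (scale by 2 for the 2 CO2(g)): (2)·(-169.5) = -339.0 kcal/mol
(3) reversed and × 2: (-2)·(-91.4) = +182.8 kcal/mol
(4) reversed and × 2: (-2)·(-27.0) = +54.0 kcal/mol
(5) × 2 (scale by 2 for the 2 CO(NH2)2(s)): (2)·(-79.7) = -159.4 kcal/mol
Combining the equations, ΔH° = (-2)·(-11.0) + (2)·(-169.5) + (-2)·(-91.4) + (-2)·(-27.0) + (2)·(-79.7) = -239.6 kcal/mol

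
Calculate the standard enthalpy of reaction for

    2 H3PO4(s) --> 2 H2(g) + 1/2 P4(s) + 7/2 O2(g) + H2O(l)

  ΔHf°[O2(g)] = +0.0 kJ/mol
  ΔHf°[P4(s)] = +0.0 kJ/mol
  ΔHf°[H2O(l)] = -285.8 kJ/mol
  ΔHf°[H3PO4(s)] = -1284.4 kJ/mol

ΔHrxn = 2283.0 kJ/mol

Products: 2·(+0.0) + 1/2·(+0.0) + 7/2·(+0.0) + 1·(-285.8) = -285.8
Reactants: 2·(-1284.4) = -2568.8
ΔHrxn = (-285.8) − (-2568.8) = 2283.0 kJ/mol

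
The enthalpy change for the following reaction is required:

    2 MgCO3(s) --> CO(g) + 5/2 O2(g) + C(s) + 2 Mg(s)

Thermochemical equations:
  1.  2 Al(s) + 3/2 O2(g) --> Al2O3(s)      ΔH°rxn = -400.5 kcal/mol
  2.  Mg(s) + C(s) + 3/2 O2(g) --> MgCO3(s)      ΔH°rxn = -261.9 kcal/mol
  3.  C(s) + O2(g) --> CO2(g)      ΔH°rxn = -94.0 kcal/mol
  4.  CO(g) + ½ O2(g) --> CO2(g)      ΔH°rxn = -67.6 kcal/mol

ΔH°rxn = 497.4 kcal/mol

eq. 1: not needed (Al2O3(s) appears nowhere else).
eq. 2 reversed and × 2 (reverse to put MgCO3(s) on the reactant side; scale by 2 for the 2 MgCO3(s)): (-2)·(-261.9) = +523.8 kcal/mol
eq. 3 as written: -94.0 kcal/mol
eq. 4 reversed (CO(g) must end up as a product): +67.6 kcal/mol
ΔH°rxn = (-2)·(-261.9) + (1)·(-94.0) + (-1)·(-67.6) = 497.4 kcal/mol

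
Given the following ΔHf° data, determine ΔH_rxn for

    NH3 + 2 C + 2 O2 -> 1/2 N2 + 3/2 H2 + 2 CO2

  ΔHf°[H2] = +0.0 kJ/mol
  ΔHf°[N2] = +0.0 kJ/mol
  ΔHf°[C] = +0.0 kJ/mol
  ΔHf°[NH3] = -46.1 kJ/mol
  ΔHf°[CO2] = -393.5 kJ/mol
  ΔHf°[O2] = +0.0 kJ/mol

ΔH_rxn = -740.9 kJ/mol

Products: 1/2·(+0.0) + 3/2·(+0.0) + 2·(-393.5) = -787.0
Reactants: 1·(-46.1) + 2·(+0.0) + 2·(+0.0) = -46.1
ΔH_rxn = (-787.0) − (-46.1) = -740.9 kJ/mol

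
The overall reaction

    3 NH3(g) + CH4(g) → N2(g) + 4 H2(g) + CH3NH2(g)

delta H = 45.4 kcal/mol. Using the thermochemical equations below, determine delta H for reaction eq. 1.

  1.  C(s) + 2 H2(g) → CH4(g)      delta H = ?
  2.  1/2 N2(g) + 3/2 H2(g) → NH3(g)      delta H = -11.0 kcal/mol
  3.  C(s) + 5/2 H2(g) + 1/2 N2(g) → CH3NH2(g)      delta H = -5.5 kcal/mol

delta H = -17.9 kcal/mol

eq. 1 reversed (reverse to put CH4(g) on the reactant side): contributes −x
eq. 2 reversed and × 3 (NH3(g) must end up as a reactant; ×3 to match 3 NH3(g) in the target): (-3)·(-11.0) = +33.0 kcal/mol
eq. 3 as written (CH3NH2(g) already on the product side): -5.5 kcal/mol
+45.4 = (+33.0) + (-5.5) − x
x = (+45.4 − (+27.5)) / (-1) = -17.9 kcal/mol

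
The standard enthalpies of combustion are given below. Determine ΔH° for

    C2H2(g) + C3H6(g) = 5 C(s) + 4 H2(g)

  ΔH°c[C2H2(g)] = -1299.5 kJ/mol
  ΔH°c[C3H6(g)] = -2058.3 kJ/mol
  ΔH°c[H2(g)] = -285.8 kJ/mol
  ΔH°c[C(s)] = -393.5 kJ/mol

ΔH° = -247.1 kJ/mol

With combustion enthalpies, reactants minus products:
= [1·(-1299.5) + 1·(-2058.3)] − [5·(-393.5) + 4·(-285.8)]
= -247.1 kJ/mol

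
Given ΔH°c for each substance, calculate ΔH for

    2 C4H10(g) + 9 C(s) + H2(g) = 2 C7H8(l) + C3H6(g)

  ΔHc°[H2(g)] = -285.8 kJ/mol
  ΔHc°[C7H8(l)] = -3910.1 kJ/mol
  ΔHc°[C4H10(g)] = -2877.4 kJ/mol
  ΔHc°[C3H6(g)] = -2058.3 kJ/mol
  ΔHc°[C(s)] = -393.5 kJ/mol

With combustion enthalpies, reactants minus products:
= [2·(-2877.4) + 9·(-393.5) + 1·(-285.8)] − [2·(-3910.1) + 1·(-2058.3)]
= 296.4 kJ/mol

ΔH = 296.4 kJ/mol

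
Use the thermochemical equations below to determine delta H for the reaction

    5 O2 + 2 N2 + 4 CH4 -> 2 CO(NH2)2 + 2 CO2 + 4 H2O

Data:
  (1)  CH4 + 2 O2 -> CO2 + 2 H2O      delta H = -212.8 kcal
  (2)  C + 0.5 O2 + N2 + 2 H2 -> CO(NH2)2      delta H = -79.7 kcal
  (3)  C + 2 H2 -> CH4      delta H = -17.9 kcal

delta H = -549.2 kcal

(1) × 2 (scale by 2 for the 2 CO2): (2)·(-212.8) = -425.6 kcal
(2) × 2 (scale by 2 for the 2 CO(NH2)2): (2)·(-79.7) = -159.4 kcal
(3) reversed and × 2: (-2)·(-17.9) = +35.8 kcal
delta H = (-425.6) + (-159.4) + (+35.8) = -549.2 kcal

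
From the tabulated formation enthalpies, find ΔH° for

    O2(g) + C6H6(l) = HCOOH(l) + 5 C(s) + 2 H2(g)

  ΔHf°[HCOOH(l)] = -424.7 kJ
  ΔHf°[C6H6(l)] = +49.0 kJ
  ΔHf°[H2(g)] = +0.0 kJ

ΔH° = -473.7 kJ

Products: 1·(-424.7) + 5·(+0.0) + 2·(+0.0) = -424.7
Reactants: 1·(+0.0) + 1·(+49.0) = +49.0
ΔH° = (-424.7) − (+49.0) = -473.7 kJ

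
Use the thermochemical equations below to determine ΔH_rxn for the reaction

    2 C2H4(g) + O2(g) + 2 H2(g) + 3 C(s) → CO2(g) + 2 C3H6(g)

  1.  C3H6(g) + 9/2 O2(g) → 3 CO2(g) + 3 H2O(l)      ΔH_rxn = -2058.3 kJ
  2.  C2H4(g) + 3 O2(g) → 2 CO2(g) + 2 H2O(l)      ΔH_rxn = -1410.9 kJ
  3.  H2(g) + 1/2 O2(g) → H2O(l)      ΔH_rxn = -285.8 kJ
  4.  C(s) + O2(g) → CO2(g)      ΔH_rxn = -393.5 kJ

eq. 1 reversed and × 2 (reverse to put C3H6(g) on the product side; ×2 to match 2 C3H6(g) in the target): (-2)·(-2058.3) = +4116.6 kJ
eq. 2 × 2 (×2 to match 2 C2H4(g) in the target): (2)·(-1410.9) = -2821.8 kJ
eq. 3 × 2 (scale by 2 for the 2 H2(g)): (2)·(-285.8) = -571.6 kJ
eq. 4 × 3 (scale by 3 for the 3 C(s)): (3)·(-393.5) = -1180.5 kJ
Summing the manipulated equations, ΔH_rxn = (+4116.6) + (-2821.8) + (-571.6) + (-1180.5) = -457.3 kJ

ΔH_rxn = -457.3 kJ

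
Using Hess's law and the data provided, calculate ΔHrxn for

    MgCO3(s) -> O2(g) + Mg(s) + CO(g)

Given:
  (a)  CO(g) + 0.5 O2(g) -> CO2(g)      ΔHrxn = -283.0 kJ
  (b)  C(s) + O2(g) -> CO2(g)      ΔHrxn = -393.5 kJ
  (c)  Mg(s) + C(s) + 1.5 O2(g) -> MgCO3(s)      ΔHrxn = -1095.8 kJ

(a) reversed (CO(g) must end up as a product): +283.0 kJ
(b) as written: -393.5 kJ
(c) reversed (reverse to put MgCO3(s) on the reactant side): +1095.8 kJ
ΔHrxn = (+283.0) + (-393.5) + (+1095.8) = 985.3 kJ

ΔHrxn = 985.3 kJ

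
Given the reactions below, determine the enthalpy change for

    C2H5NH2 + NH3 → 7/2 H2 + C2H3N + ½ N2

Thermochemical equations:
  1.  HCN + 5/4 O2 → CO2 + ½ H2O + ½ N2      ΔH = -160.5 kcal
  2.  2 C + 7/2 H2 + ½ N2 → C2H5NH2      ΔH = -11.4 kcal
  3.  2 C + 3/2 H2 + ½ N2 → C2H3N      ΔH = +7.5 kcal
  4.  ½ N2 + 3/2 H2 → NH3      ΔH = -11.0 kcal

eq. 1: not needed (CO2 appears nowhere else).
eq. 2 reversed (reverse to put C2H5NH2 on the reactant side): +11.4 kcal
eq. 3 as written (C2H3N already on the product side): +7.5 kcal
eq. 4 reversed (reverse to put NH3 on the reactant side): +11.0 kcal
Since enthalpy is a state function, ΔH = (+11.4) + (+7.5) + (+11.0) = 29.9 kcal

ΔH = 29.9 kcal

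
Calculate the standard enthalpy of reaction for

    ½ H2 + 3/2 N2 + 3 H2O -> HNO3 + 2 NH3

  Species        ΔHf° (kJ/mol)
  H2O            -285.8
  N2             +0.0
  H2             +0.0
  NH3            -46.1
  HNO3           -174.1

ΔH_rxn = 591.1 kJ/mol

Products: 1·(-174.1) + 2·(-46.1) = -266.3
Reactants: 1/2·(+0.0) + 3/2·(+0.0) + 3·(-285.8) = -857.4
ΔH_rxn = (-266.3) − (-857.4) = 591.1 kJ/mol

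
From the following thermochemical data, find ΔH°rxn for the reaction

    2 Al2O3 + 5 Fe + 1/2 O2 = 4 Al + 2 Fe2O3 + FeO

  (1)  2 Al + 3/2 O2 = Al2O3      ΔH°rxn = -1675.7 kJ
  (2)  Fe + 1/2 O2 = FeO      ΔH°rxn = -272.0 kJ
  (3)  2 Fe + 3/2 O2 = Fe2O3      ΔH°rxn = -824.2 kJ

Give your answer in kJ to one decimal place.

ΔH°rxn = 1431.0 kJ

(1) reversed and × 2 (reverse to put Al2O3 on the reactant side; scale by 2 for the 2 Al2O3): (-2)·(-1675.7) = +3351.4 kJ
(2) as written (FeO already on the product side): -272.0 kJ
(3) × 2 (scale by 2 for the 2 Fe2O3): (2)·(-824.2) = -1648.4 kJ
Summing the manipulated equations, ΔH°rxn = (-2)·(-1675.7) + (1)·(-272.0) + (2)·(-824.2) = 1431.0 kJ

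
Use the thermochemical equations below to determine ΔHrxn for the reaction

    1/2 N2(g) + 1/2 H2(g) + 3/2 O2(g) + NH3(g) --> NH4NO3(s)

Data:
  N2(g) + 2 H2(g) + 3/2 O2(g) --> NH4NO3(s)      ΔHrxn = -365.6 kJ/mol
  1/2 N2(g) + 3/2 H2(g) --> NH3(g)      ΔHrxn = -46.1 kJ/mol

equation 1 as written (NH4NO3(s) already on the product side): -365.6 kJ/mol
equation 2 reversed (NH3(g) must end up as a reactant): +46.1 kJ/mol
ΔHrxn = (1)·(-365.6) + (-1)·(-46.1) = -319.5 kJ/mol

ΔHrxn = -319.5 kJ/mol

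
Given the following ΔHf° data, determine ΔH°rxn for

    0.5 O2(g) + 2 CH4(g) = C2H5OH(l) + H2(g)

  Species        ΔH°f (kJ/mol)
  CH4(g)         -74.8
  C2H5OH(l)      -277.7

Products: 1·(-277.7) + 1·(+0.0) = -277.7
Reactants: 1/2·(+0.0) + 2·(-74.8) = -149.6
ΔH°rxn = (-277.7) − (-149.6) = -128.1 kJ/mol

ΔH°rxn = -128.1 kJ/mol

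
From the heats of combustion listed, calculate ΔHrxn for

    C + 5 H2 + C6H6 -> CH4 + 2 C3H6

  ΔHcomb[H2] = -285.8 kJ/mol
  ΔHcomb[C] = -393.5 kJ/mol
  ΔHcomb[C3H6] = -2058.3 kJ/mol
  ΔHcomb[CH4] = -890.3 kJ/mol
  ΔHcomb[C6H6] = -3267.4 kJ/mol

ΔHrxn = -83.0 kJ/mol

With combustion enthalpies, reactants minus products:
= [1·(-393.5) + 5·(-285.8) + 1·(-3267.4)] − [1·(-890.3) + 2·(-2058.3)]
= -83.0 kJ/mol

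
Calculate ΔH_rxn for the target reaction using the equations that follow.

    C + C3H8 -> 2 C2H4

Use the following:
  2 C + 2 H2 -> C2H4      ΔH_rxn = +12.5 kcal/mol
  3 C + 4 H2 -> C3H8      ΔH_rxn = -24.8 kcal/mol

equation 1 × 2 (scale by 2 for the 2 C2H4): (2)·(+12.5) = +25.0 kcal/mol
equation 2 reversed (reverse to put C3H8 on the reactant side): +24.8 kcal/mol
ΔH_rxn = (+25.0) + (+24.8) = 49.8 kcal/mol

ΔH_rxn = 49.8 kcal/mol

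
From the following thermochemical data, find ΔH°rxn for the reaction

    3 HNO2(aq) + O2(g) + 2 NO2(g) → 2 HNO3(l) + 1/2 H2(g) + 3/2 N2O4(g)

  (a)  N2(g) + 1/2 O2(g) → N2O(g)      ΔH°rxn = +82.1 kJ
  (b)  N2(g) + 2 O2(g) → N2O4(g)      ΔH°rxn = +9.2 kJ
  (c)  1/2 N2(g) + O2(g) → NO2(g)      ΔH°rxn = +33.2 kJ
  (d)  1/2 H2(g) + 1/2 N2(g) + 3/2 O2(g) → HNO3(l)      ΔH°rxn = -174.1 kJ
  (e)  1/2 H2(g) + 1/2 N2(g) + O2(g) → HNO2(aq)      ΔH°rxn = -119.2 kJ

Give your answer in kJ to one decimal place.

ΔH°rxn = -43.2 kJ

(a): not needed (N2O(g) appears nowhere else).
(b) × 3/2 (×3/2 to match 3/2 N2O4(g) in the target): (3/2)·(+9.2) = +13.8 kJ
(c) reversed and × 2 (reverse to put NO2(g) on the reactant side; scale by 2 for the 2 NO2(g)): (-2)·(+33.2) = -66.4 kJ
(d) × 2 (scale by 2 for the 2 HNO3(l)): (2)·(-174.1) = -348.2 kJ
(e) reversed and × 3 (HNO2(aq) must end up as a reactant; scale by 3 for the 3 HNO2(aq)): (-3)·(-119.2) = +357.6 kJ
ΔH°rxn = (3/2)·(+9.2) + (-2)·(+33.2) + (2)·(-174.1) + (-3)·(-119.2) = -43.2 kJ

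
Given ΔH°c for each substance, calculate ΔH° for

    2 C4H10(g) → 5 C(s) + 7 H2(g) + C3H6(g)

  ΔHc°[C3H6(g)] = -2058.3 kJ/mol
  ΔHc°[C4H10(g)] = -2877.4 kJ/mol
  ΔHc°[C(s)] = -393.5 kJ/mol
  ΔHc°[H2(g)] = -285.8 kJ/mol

ΔH° = 271.6 kJ/mol

Using ΔH = Σ nΔHc°(reactants) − Σ nΔHc°(products):
= [2·(-2877.4)] − [5·(-393.5) + 7·(-285.8) + 1·(-2058.3)]
= 271.6 kJ/mol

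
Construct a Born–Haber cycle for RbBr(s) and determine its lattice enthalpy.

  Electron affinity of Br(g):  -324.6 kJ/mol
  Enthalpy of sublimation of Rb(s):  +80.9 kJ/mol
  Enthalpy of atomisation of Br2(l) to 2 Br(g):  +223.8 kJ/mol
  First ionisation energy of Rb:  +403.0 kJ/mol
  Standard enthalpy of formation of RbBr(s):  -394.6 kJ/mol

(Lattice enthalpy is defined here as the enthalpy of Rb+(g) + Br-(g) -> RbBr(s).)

U = -665.8 kJ/mol

ΔHf° = 1·ΔHsub + 1·(ΣIE) + 1/2·D(Br2) + 1·EA + U
-394.6 = 1·(+80.9) + 1·(+403.0) + 1/2·(+223.8) + 1·(-324.6) + U
U = -394.6 − (+271.2) = -665.8 kJ/mol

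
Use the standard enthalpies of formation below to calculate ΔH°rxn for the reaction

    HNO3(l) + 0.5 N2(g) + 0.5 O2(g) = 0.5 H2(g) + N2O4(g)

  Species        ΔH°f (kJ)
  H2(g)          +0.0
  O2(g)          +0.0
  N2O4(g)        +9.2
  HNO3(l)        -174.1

ΔH°rxn = 183.3 kJ

Products: 1/2·(+0.0) + 1·(+9.2) = +9.2
Reactants: 1·(-174.1) + 1/2·(+0.0) + 1/2·(+0.0) = -174.1
ΔH°rxn = (+9.2) − (-174.1) = 183.3 kJ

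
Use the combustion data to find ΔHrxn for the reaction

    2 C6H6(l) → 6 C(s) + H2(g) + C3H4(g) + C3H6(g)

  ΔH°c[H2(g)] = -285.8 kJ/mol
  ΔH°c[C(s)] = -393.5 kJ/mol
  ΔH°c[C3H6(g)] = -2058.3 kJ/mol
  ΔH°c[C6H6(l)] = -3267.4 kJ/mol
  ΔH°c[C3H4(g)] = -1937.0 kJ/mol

ΔHrxn = 107.3 kJ/mol

With combustion enthalpies, reactants minus products:
= [2·(-3267.4)] − [6·(-393.5) + 1·(-285.8) + 1·(-1937.0) + 1·(-2058.3)]
= 107.3 kJ/mol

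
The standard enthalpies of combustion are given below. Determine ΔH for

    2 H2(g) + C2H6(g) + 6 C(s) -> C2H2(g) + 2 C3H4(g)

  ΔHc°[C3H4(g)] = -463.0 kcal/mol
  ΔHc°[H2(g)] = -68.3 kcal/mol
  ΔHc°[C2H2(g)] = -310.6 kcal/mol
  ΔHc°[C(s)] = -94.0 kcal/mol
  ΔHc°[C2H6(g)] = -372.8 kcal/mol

ΔH = 163.2 kcal/mol

Using ΔH = Σ nΔHc°(reactants) − Σ nΔHc°(products):
= [2·(-68.3) + 1·(-372.8) + 6·(-94.0)] − [1·(-310.6) + 2·(-463.0)]
= 163.2 kcal/mol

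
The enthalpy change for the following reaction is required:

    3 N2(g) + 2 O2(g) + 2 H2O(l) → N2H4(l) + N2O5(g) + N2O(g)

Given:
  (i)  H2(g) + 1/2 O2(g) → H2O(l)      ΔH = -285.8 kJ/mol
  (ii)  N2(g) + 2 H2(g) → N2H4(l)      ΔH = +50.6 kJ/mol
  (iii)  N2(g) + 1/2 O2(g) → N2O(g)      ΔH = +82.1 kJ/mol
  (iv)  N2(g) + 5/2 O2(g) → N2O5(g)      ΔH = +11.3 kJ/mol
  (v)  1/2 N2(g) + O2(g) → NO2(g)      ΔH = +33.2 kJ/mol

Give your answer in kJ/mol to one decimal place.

ΔH = 715.6 kJ/mol

(i) reversed and × 2 (H2O(l) must end up as a reactant; ×2 to match 2 H2O(l) in the target): (-2)·(-285.8) = +571.6 kJ/mol
(ii) as written (N2H4(l) already on the product side): +50.6 kJ/mol
(iii) as written (N2O(g) already on the product side): +82.1 kJ/mol
(iv) as written (N2O5(g) already on the product side): +11.3 kJ/mol
(v): not needed (NO2(g) appears nowhere else).
Summing the manipulated equations, ΔH = (+571.6) + (+50.6) + (+82.1) + (+11.3) = 715.6 kJ/mol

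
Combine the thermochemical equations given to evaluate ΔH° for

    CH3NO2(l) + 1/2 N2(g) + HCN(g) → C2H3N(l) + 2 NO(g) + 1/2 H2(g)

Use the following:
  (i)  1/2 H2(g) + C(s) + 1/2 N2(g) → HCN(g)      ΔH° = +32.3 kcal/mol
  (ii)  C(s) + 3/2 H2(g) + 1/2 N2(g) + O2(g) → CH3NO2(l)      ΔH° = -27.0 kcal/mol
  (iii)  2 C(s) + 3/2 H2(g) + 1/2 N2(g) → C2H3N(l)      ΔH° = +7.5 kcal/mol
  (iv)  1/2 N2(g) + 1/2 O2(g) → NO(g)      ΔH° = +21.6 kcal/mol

ΔH° = 45.4 kcal/mol

(i) reversed: -32.3 kcal/mol
(ii) reversed: +27.0 kcal/mol
(iii) as written: +7.5 kcal/mol
(iv) × 2: (2)·(+21.6) = +43.2 kcal/mol
Combining the equations, ΔH° = (-1)·(+32.3) + (-1)·(-27.0) + (1)·(+7.5) + (2)·(+21.6) = 45.4 kcal/mol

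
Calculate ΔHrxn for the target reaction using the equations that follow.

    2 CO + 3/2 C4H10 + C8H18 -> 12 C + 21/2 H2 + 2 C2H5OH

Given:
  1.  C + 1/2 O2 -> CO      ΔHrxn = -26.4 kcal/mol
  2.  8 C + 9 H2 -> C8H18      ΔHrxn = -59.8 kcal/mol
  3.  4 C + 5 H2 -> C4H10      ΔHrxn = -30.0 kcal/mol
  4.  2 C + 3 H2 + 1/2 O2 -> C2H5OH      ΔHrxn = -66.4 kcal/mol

eq. 1 reversed and × 2: (-2)·(-26.4) = +52.8 kcal/mol
eq. 2 reversed: +59.8 kcal/mol
eq. 3 reversed and × 3/2: (-3/2)·(-30.0) = +45.0 kcal/mol
eq. 4 × 2: (2)·(-66.4) = -132.8 kcal/mol
Since enthalpy is a state function, ΔHrxn = (+52.8) + (+59.8) + (+45.0) + (-132.8) = 24.8 kcal/mol

ΔHrxn = 24.8 kcal/mol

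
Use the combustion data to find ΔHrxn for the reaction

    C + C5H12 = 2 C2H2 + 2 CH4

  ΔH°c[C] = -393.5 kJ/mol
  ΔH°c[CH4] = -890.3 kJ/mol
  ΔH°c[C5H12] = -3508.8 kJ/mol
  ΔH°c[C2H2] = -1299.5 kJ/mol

ΔHrxn = 477.3 kJ/mol

With combustion enthalpies, reactants minus products:
= [1·(-393.5) + 1·(-3508.8)] − [2·(-1299.5) + 2·(-890.3)]
= 477.3 kJ/mol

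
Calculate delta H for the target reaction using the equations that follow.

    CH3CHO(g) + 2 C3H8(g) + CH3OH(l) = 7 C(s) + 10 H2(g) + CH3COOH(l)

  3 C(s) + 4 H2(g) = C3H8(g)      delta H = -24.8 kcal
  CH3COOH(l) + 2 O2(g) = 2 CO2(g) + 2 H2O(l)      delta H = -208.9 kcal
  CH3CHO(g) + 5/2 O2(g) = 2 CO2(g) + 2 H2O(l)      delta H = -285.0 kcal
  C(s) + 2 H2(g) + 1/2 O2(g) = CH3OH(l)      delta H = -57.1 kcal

equation 1 reversed and × 2 (C3H8(g) must end up as a reactant; ×2 to match 2 C3H8(g) in the target): (-2)·(-24.8) = +49.6 kcal
equation 2 reversed (CH3COOH(l) must end up as a product): +208.9 kcal
equation 3 as written (CH3CHO(g) already on the reactant side): -285.0 kcal
equation 4 reversed (reverse to put CH3OH(l) on the reactant side): +57.1 kcal
delta H = (+49.6) + (+208.9) + (-285.0) + (+57.1) = 30.6 kcal

delta H = 30.6 kcal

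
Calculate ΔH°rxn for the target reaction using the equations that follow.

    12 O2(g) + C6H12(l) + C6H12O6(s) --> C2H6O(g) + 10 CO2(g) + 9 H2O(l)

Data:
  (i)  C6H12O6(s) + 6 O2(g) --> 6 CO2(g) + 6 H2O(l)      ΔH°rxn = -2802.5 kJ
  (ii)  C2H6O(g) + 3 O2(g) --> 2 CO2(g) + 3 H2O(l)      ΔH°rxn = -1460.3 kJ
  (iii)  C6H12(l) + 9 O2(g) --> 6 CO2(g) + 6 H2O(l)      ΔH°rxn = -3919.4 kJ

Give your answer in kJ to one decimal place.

ΔH°rxn = -5261.6 kJ

(i) as written (C6H12O6(s) already on the reactant side): -2802.5 kJ
(ii) reversed (C2H6O(g) must end up as a product): +1460.3 kJ
(iii) as written (C6H12(l) already on the reactant side): -3919.4 kJ
ΔH°rxn = (-2802.5) + (+1460.3) + (-3919.4) = -5261.6 kJ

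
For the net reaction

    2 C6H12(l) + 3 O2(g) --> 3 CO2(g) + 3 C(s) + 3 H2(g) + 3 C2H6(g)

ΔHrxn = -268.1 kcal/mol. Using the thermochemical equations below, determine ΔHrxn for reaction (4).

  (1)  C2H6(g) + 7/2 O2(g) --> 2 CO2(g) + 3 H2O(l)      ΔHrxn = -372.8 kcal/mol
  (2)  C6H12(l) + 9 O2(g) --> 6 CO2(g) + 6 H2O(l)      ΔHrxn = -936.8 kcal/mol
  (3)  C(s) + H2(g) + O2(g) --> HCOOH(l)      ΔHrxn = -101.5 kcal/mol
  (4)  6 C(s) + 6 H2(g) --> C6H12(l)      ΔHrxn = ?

ΔHrxn = -37.4 kcal/mol

(1) reversed and × 3 (C2H6(g) must end up as a product; ×3 to match 3 C2H6(g) in the target): (-3)·(-372.8) = +1118.4 kcal/mol
(2) × 3/2: (3/2)·(-936.8) = -1405.2 kcal/mol
(3): not needed (HCOOH(l) appears nowhere else).
(4) reversed and × 1/2: contributes −1/2·x
-268.1 = (+1118.4) + (-1405.2) − 1/2·x
x = (-268.1 − (-286.8)) / (-1/2) = -37.4 kcal/mol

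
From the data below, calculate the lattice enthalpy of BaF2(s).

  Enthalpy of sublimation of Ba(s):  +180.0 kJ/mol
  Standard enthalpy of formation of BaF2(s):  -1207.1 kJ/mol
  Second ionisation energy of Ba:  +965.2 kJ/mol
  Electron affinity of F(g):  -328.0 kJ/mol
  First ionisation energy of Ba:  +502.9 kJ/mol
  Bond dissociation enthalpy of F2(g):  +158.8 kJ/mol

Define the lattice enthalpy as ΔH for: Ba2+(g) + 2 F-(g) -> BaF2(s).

ΔHf° = 1·ΔHsub + 1·(ΣIE) + 1·D(F2) + 2·EA + U
-1207.1 = 1·(+180.0) + 1·(+1468.1) + 1·(+158.8) + 2·(-328.0) + U
U = -1207.1 − (+1150.9) = -2358.0 kJ/mol

U = -2358.0 kJ/mol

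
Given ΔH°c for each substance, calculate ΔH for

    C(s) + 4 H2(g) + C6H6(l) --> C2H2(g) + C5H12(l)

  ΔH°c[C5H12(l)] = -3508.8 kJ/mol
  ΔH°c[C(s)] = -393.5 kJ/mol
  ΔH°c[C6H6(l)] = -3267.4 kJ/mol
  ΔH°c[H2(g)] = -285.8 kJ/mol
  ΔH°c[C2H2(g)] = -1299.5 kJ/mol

ΔH = 4.2 kJ/mol

Using ΔH = Σ nΔHc°(reactants) − Σ nΔHc°(products):
= [1·(-393.5) + 4·(-285.8) + 1·(-3267.4)] − [1·(-1299.5) + 1·(-3508.8)]
= 4.2 kJ/mol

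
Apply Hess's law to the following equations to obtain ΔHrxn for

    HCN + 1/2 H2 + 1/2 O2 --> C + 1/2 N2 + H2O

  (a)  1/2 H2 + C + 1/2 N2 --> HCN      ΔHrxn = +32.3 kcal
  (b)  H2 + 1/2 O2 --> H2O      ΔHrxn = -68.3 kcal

(a) reversed: -32.3 kcal
(b) as written: -68.3 kcal
By Hess's law, ΔHrxn = (-32.3) + (-68.3) = -100.6 kcal

ΔHrxn = -100.6 kcal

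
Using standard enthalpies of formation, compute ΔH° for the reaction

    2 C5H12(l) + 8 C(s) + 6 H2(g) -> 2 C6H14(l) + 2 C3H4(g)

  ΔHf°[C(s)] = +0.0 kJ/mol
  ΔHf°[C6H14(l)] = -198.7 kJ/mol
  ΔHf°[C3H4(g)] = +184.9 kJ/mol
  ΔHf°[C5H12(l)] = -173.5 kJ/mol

ΔH° = 319.4 kJ/mol

Products: 2·(-198.7) + 2·(+184.9) = -27.6
Reactants: 2·(-173.5) + 8·(+0.0) + 6·(+0.0) = -347.0
ΔH° = (-27.6) − (-347.0) = 319.4 kJ/mol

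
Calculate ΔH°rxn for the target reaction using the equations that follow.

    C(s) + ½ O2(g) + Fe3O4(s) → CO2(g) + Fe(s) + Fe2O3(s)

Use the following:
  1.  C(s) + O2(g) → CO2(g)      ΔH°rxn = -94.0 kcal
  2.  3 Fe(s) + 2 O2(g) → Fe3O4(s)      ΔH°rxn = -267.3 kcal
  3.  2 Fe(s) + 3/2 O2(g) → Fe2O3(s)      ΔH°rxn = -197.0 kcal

ΔH°rxn = -23.7 kcal

eq. 1 as written: -94.0 kcal
eq. 2 reversed: +267.3 kcal
eq. 3 as written: -197.0 kcal
ΔH°rxn = (-94.0) + (+267.3) + (-197.0) = -23.7 kcal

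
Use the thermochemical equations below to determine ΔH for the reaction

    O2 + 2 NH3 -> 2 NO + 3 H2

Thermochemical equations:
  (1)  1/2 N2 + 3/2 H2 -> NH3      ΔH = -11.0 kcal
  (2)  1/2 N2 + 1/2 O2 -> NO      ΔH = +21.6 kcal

(1) reversed and × 2: (-2)·(-11.0) = +22.0 kcal
(2) × 2: (2)·(+21.6) = +43.2 kcal
Combining the equations, ΔH = (-2)·(-11.0) + (2)·(+21.6) = 65.2 kcal

ΔH = 65.2 kcal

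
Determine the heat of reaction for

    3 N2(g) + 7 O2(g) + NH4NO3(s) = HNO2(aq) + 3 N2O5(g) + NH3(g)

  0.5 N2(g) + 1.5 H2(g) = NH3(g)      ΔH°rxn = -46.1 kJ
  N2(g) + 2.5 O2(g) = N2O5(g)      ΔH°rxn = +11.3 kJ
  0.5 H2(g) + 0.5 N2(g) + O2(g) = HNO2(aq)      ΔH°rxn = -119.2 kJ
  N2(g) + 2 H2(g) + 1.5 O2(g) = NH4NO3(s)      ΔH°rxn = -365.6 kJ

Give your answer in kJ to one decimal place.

equation 1 as written (NH3(g) already on the product side): -46.1 kJ
equation 2 × 3 (scale by 3 for the 3 N2O5(g)): (3)·(+11.3) = +33.9 kJ
equation 3 as written (HNO2(aq) already on the product side): -119.2 kJ
equation 4 reversed (reverse to put NH4NO3(s) on the reactant side): +365.6 kJ
Since enthalpy is a state function, ΔH°rxn = (-46.1) + (+33.9) + (-119.2) + (+365.6) = 234.2 kJ

ΔH°rxn = 234.2 kJ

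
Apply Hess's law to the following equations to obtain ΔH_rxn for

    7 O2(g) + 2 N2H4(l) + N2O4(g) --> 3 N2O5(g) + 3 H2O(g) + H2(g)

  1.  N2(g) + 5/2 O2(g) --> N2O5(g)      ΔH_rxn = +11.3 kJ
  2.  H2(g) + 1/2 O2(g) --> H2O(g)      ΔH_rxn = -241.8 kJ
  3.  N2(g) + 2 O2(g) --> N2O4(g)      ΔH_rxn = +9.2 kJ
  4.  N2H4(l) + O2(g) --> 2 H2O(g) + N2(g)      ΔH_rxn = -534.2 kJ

eq. 1 × 3: (3)·(+11.3) = +33.9 kJ
eq. 2 reversed: +241.8 kJ
eq. 3 reversed: -9.2 kJ
eq. 4 × 2: (2)·(-534.2) = -1068.4 kJ
Since enthalpy is a state function, ΔH_rxn = (3)·(+11.3) + (-1)·(-241.8) + (-1)·(+9.2) + (2)·(-534.2) = -801.9 kJ

ΔH_rxn = -801.9 kJ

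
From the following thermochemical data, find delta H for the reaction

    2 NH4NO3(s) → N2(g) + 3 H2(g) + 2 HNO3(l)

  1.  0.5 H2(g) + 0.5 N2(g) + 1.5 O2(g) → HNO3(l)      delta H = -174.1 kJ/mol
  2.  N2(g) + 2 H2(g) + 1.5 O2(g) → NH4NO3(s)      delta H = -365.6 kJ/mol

delta H = 383.0 kJ/mol

eq. 1 × 2: (2)·(-174.1) = -348.2 kJ/mol
eq. 2 reversed and × 2: (-2)·(-365.6) = +731.2 kJ/mol
Since enthalpy is a state function, delta H = (2)·(-174.1) + (-2)·(-365.6) = 383.0 kJ/mol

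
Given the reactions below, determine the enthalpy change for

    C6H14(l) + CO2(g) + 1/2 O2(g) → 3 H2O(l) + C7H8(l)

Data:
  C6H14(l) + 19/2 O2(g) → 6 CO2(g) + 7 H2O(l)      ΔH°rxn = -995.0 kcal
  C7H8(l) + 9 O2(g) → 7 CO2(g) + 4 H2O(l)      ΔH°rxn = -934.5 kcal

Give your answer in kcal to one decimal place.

equation 1 as written: -995.0 kcal
equation 2 reversed: +934.5 kcal
Since enthalpy is a state function, ΔH°rxn = (-995.0) + (+934.5) = -60.5 kcal

ΔH°rxn = -60.5 kcal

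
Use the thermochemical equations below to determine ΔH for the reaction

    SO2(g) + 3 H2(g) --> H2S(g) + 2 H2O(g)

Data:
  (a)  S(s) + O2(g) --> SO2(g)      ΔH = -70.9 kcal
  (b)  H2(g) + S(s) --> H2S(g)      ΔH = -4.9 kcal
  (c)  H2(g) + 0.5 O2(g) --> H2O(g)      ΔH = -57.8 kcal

ΔH = -49.6 kcal

(a) reversed (reverse to put SO2(g) on the reactant side): +70.9 kcal
(b) as written (H2S(g) already on the product side): -4.9 kcal
(c) × 2 (scale by 2 for the 2 H2O(g)): (2)·(-57.8) = -115.6 kcal
ΔH = (-1)·(-70.9) + (1)·(-4.9) + (2)·(-57.8) = -49.6 kcal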